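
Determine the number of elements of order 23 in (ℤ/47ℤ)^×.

22

φ(47) = 47 − 1 = 46 = 2 · 23.
In a cyclic group of order 46, there are φ(d) elements of order d for each divisor d of 46, and zero for non-divisors.
23 | 46, and φ(23) = 23 − 1 = 22.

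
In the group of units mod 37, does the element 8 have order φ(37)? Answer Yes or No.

φ(37) = 37 − 1 = 36 = 2^2 · 3^2.
8 is a primitive root mod 37 iff 8^(φ(37)/q) ≢ 1 for every prime q | φ(37), i.e. q ∈ {2, 3}.
8^18 ≡ 36 (mod 37)  [q = 2: ≢ 1 ✓]
8^12 ≡ 1 (mod 37)  [q = 3: ≡ 1 ✗]
The check at q = 3 fails, so 8 generates a proper subgroup.

No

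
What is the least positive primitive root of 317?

φ(317) = 317 − 1 = 316 = 2^2 · 79.
g is a primitive root iff g^(316/q) ≢ 1 (mod 317) for each prime q ∈ {2, 79}.
g = 2: 2^158 ≡ 316; 2^4 ≡ 16 — none is 1, so 2 is a primitive root.
So 2 is the smallest generator of (Z/317Z)^×.

2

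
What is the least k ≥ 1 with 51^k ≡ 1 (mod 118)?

29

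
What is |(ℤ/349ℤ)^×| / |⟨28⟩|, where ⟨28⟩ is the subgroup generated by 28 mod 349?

The order of 28 must divide φ(349) = 349 − 1 = 348 = 2^2 · 3 · 29.
Divisors of 348: 1, 2, 3, 4, 6, 12, 29, 58, 87, 116, 174, 348.
Check 28^d mod 349 for each divisor in increasing order:
28^1 ≡ 28 (mod 349)
28^2 ≡ 86 (mod 349)
28^3 ≡ 314 (mod 349)
28^4 ≡ 67 (mod 349)
28^6 ≡ 178 (mod 349)
28^12 ≡ 274 (mod 349)
28^29 ≡ 136 (mod 349)
28^58 ≡ 348 (mod 349)
28^87 ≡ 213 (mod 349)
28^116 ≡ 1 (mod 349) ✓
So ord_349(28) = 116, hence |⟨28⟩| = 116.
Index = |(Z/349Z)^×| / |⟨28⟩| = 348 / 116 = 3.

3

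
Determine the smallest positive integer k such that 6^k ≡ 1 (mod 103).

102

By Lagrange's theorem, ord_103(6) divides φ(103) = 103 − 1 = 102 = 2 · 3 · 17.
Divisors of 102: 1, 2, 3, 6, 17, 34, 51, 102.
Check 6^d mod 103 for each divisor in increasing order:
6^1 ≡ 6
6^2 ≡ 36
6^3 ≡ 10
6^6 ≡ 100
6^17 ≡ 47
6^34 ≡ 46
6^51 ≡ 102
6^102 ≡ 1
Hence ord(6) = 102.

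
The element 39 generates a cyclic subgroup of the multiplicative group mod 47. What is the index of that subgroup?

The order of 39 must divide φ(47) = 47 − 1 = 46 = 2 · 23.
Divisors of 46: 1, 2, 23, 46.
Test each divisor d:
39^1 ≡ 39 (mod 47)
39^2 ≡ 17 (mod 47)
39^23 ≡ 46 (mod 47)
39^46 ≡ 1 (mod 47) ✓
Thus |⟨39⟩| = ord(39) = 46.
[(Z/47Z)^× : ⟨39⟩] = 46/46 = 1.

1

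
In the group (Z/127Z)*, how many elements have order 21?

12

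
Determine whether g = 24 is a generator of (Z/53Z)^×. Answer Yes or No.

No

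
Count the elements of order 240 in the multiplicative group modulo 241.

64

φ(241) = 241 − 1 = 240 = 2^4 · 3 · 5.
(Z/241Z)^× is cyclic (|G| = 240); a cyclic group of order m has exactly φ(d) elements of each order d | m, and none otherwise.
240 = 2^4 · 3 · 5 divides 240, and φ(240) = 64.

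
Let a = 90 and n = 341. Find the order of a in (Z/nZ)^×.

30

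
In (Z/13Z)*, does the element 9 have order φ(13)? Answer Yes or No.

φ(13) = 13 − 1 = 12 = 2^2 · 3.
9 is a primitive root mod 13 iff 9^(φ(13)/q) ≢ 1 for every prime q | φ(13), i.e. q ∈ {2, 3}.
9^6 ≡ 1 (mod 13)  [q = 2: ≡ 1 ✗]
9^4 ≡ 9 (mod 13)  [q = 3: ≢ 1 ✓]
9^6 ≡ 1 shows ord(9) | 6, strictly less than φ(13); not a primitive root.

No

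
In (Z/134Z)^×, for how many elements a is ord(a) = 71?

φ(134) = φ(2)·φ(67) = 1·66 = 66 = 2 · 3 · 11.
(Z/134Z)^× is cyclic (|G| = 66); a cyclic group of order m has exactly φ(d) elements of each order d | m, and none otherwise.
Here 66 is not a multiple of 71, so there are no elements of order 71.

0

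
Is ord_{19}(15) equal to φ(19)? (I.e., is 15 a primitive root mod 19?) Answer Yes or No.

Yes

φ(19) = 19 − 1 = 18 = 2 · 3^2.
An element g generates (Z/19Z)^× iff g^(18/q) ≢ 1 (mod 19) for each prime q ∈ {2, 3}.
15^9 ≡ 18 (mod 19)  [q = 2: ≢ 1 ✓]
15^6 ≡ 11 (mod 19)  [q = 3: ≢ 1 ✓]
Every test exponent gives a nontrivial residue, hence 15 generates the full group.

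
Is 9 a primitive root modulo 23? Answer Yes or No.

No

φ(23) = 23 − 1 = 22 = 2 · 11.
It suffices to check that the order of 9 is not a proper divisor of 22: compute 9^(22/q) for q ∈ {2, 11}.
9^11 ≡ 1 (mod 23)  [q = 2: ≡ 1 ✗]
9^2 ≡ 12 (mod 23)  [q = 11: ≢ 1 ✓]
9^11 ≡ 1 shows ord(9) | 11, strictly less than φ(23); not a primitive root.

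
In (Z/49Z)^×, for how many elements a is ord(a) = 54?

φ(49) = φ(7^2) = 7·(7−1) = 42 = 2 · 3 · 7.
Since (Z/49Z)^× is cyclic of order 42, the number of elements of order d is φ(d) when d | 42 and 0 otherwise.
Here 42 is not a multiple of 54, so there are no elements of order 54.

0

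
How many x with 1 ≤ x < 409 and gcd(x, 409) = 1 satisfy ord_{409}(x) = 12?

4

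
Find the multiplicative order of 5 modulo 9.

By Lagrange's theorem, ord_9(5) divides φ(9) = φ(3^2) = 3·(3−1) = 6 = 2 · 3.
Divisors of 6: 1, 2, 3, 6.
Compute 5^d (mod 9) for the divisors d until we hit 1:
5^1 ≡ 5 (mod 9)
5^2 ≡ 7 (mod 9)
5^3 ≡ 8 (mod 9)
5^6 ≡ 1 (mod 9) ✓
So ord_9(5) = 6.

6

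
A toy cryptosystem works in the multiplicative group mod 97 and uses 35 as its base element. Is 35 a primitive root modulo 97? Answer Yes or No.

φ(97) = 97 − 1 = 96 = 2^5 · 3.
It suffices to check that the order of 35 is not a proper divisor of 96: compute 35^(96/q) for q ∈ {2, 3}.
35^48 ≡ 1 (mod 97)  [q = 2: ≡ 1 ✗]
35^32 ≡ 61 (mod 97)  [q = 3: ≢ 1 ✓]
35^48 ≡ 1 shows ord(35) | 48, strictly less than φ(97); not a primitive root.

No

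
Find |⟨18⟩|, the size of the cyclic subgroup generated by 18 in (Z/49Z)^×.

3

ord(18) | φ(49) = φ(7^2) = 7·(7−1) = 42 = 2 · 3 · 7.
Divisors of 42: 1, 2, 3, 6, 7, 14, 21, 42.
Compute 18^d (mod 49) for the divisors d until we hit 1:
18^1 ≡ 18 (mod 49)
18^2 ≡ 30 (mod 49)
18^3 ≡ 1 (mod 49) ✓
The smallest such exponent is 3, so the order of 18 is 3.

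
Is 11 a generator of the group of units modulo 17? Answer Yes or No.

Yes

φ(17) = 17 − 1 = 16 = 2^4.
11 is a primitive root mod 17 iff 11^(φ(17)/q) ≢ 1 for every prime q | φ(17), i.e. q ∈ {2}.
11^8 ≡ 16 (mod 17)  [q = 2: ≢ 1 ✓]
Every test exponent gives a nontrivial residue, hence 11 generates the full group.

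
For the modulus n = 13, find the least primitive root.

2

φ(13) = 13 − 1 = 12 = 2^2 · 3.
Test candidates g = 2, 3, … against the prime factors q ∈ {2, 3} of φ(13): g is a generator iff g^(12/q) ≢ 1 for every such q.
g = 2: 2^6 ≡ 12; 2^4 ≡ 3 — none is 1, so 2 is a primitive root.
Hence the least primitive root of 13 is 2.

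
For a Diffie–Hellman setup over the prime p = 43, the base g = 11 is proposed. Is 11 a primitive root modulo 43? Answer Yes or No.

φ(43) = 43 − 1 = 42 = 2 · 3 · 7.
It suffices to check that the order of 11 is not a proper divisor of 42: compute 11^(42/q) for q ∈ {2, 3, 7}.
11^21 ≡ 1 (mod 43)  [q = 2: ≡ 1 ✗]
11^14 ≡ 1 (mod 43)  [q = 3: ≡ 1 ✗]
11^6 ≡ 4 (mod 43)  [q = 7: ≢ 1 ✓]
11^21 ≡ 1 shows ord(11) | 21, strictly less than φ(43); not a primitive root.

No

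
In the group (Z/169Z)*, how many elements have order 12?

φ(169) = φ(13^2) = 13·(13−1) = 156 = 2^2 · 3 · 13.
(Z/169Z)^× is cyclic (|G| = 156); a cyclic group of order m has exactly φ(d) elements of each order d | m, and none otherwise.
12 = 2^2 · 3 divides 156, and φ(12) = 4.

4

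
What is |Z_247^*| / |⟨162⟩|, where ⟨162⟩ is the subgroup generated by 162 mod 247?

6

By Lagrange's theorem, ord_247(162) divides φ(247) = φ(13·19) = (13−1)·(19−1) = 12·18 = 216 = 2^3 · 3^3.
Divisors of 216: 1, 2, 3, 4, 6, 8, 9, 12, 18, 24, 27, 36, 54, 72, 108, 216.
Evaluate successive powers at the divisors of 216:
162^1 ≡ 162 (mod 247)
162^2 ≡ 62 (mod 247)
162^3 ≡ 164 (mod 247)
162^4 ≡ 139 (mod 247)
162^6 ≡ 220 (mod 247)
162^8 ≡ 55 (mod 247)
162^9 ≡ 18 (mod 247)
162^12 ≡ 235 (mod 247)
162^18 ≡ 77 (mod 247)
162^24 ≡ 144 (mod 247)
162^27 ≡ 151 (mod 247)
162^36 ≡ 1 (mod 247) ✓
The order of 162 is 36, so the subgroup it generates has 36 elements.
[(Z/247Z)^× : ⟨162⟩] = 216/36 = 6.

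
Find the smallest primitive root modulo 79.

3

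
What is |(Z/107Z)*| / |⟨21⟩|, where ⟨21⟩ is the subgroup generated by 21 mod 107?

Since 21 ∈ (Z/107Z)^×, its order divides φ(107) = 107 − 1 = 106 = 2 · 53.
Divisors of 106: 1, 2, 53, 106.
Evaluate successive powers at the divisors of 106:
21^1 ≡ 21 (mod 107)
21^2 ≡ 13 (mod 107)
21^53 ≡ 106 (mod 107)
21^106 ≡ 1 (mod 107) ✓
So ord_107(21) = 106, hence |⟨21⟩| = 106.
[(Z/107Z)^× : ⟨21⟩] = 106/106 = 1.

1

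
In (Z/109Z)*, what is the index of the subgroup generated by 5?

4

ord(5) | φ(109) = 109 − 1 = 108 = 2^2 · 3^3.
Divisors of 108: 1, 2, 3, 4, 6, 9, 12, 18, 27, 36, 54, 108.
Check 5^d mod 109 for each divisor in increasing order:
5^1 ≡ 5 (mod 109)
5^2 ≡ 25 (mod 109)
5^3 ≡ 16 (mod 109)
5^4 ≡ 80 (mod 109)
5^6 ≡ 38 (mod 109)
5^9 ≡ 63 (mod 109)
5^12 ≡ 27 (mod 109)
5^18 ≡ 45 (mod 109)
5^27 ≡ 1 (mod 109) ✓
So ord_109(5) = 27, hence |⟨5⟩| = 27.
Index = |(Z/109Z)^×| / |⟨5⟩| = 108 / 27 = 4.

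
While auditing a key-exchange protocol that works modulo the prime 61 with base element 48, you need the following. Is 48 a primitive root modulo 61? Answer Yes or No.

No

φ(61) = 61 − 1 = 60 = 2^2 · 3 · 5.
It suffices to check that the order of 48 is not a proper divisor of 60: compute 48^(60/q) for q ∈ {2, 3, 5}.
48^30 ≡ 1 (mod 61)  [q = 2: ≡ 1 ✗]
48^20 ≡ 47 (mod 61)  [q = 3: ≢ 1 ✓]
48^12 ≡ 1 (mod 61)  [q = 5: ≡ 1 ✗]
The check at q = 2 fails, so 48 generates a proper subgroup.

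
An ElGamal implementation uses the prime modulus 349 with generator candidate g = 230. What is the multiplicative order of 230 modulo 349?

348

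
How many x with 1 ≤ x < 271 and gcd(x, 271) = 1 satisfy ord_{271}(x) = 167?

0

φ(271) = 271 − 1 = 270 = 2 · 3^3 · 5.
(Z/271Z)^× is cyclic (|G| = 270); a cyclic group of order m has exactly φ(d) elements of each order d | m, and none otherwise.
Since 167 ∤ 270, the count is 0.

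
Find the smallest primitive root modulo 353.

φ(353) = 353 − 1 = 352 = 2^5 · 11.
Test candidates g = 2, 3, … against the prime factors q ∈ {2, 11} of φ(353): g is a generator iff g^(352/q) ≢ 1 for every such q.
g = 2: 2^176 ≡ 1 — hits 1, so not a primitive root.
g = 3: 3^176 ≡ 352; 3^32 ≡ 140 — none is 1, so 3 is a primitive root.
The smallest primitive root modulo 353 is 3.

3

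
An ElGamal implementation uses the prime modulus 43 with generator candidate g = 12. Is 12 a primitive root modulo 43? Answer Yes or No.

φ(43) = 43 − 1 = 42 = 2 · 3 · 7.
Test 12^(42/q) mod 43 for each prime factor q of 42:
12^21 ≡ 42 (mod 43)  [q = 2: ≢ 1 ✓]
12^14 ≡ 36 (mod 43)  [q = 3: ≢ 1 ✓]
12^6 ≡ 21 (mod 43)  [q = 7: ≢ 1 ✓]
Every test exponent gives a nontrivial residue, hence 12 generates the full group.

Yes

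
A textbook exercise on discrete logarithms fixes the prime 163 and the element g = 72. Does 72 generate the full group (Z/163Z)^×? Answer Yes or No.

Yes

φ(163) = 163 − 1 = 162 = 2 · 3^4.
An element g generates (Z/163Z)^× iff g^(162/q) ≢ 1 (mod 163) for each prime q ∈ {2, 3}.
72^81 ≡ 162 (mod 163)  [q = 2: ≢ 1 ✓]
72^54 ≡ 104 (mod 163)  [q = 3: ≢ 1 ✓]
All checks pass, so 72 has order 162 and is a primitive root modulo 163.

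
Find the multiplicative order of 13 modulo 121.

ord(13) | φ(121) = φ(11^2) = 11·(11−1) = 110 = 2 · 5 · 11.
Divisors of 110: 1, 2, 5, 10, 11, 22, 55, 110.
Check 13^d mod 121 for each divisor in increasing order:
13^1 ≡ 13 (mod 121)
13^2 ≡ 48 (mod 121)
13^5 ≡ 65 (mod 121)
13^10 ≡ 111 (mod 121)
13^11 ≡ 112 (mod 121)
13^22 ≡ 81 (mod 121)
13^55 ≡ 120 (mod 121)
13^110 ≡ 1 (mod 121) ✓
So ord_121(13) = 110.

110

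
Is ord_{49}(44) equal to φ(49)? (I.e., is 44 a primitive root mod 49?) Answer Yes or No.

No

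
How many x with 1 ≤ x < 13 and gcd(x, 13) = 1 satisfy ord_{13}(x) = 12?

4

φ(13) = 13 − 1 = 12 = 2^2 · 3.
Since (Z/13Z)^× is cyclic of order 12, the number of elements of order d is φ(d) when d | 12 and 0 otherwise.
12 = 2^2 · 3 divides 12, and φ(12) = 4.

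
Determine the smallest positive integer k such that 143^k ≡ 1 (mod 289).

Since 143 ∈ (Z/289Z)^×, its order divides φ(289) = φ(17^2) = 17·(17−1) = 272 = 2^4 · 17.
Divisors of 272: 1, 2, 4, 8, 16, 17, 34, 68, 136, 272.
Evaluate successive powers at the divisors of 272:
143^1 ≡ 143 (mod 289)
143^2 ≡ 219 (mod 289)
143^4 ≡ 276 (mod 289)
143^8 ≡ 169 (mod 289)
143^16 ≡ 239 (mod 289)
143^17 ≡ 75 (mod 289)
143^34 ≡ 134 (mod 289)
143^68 ≡ 38 (mod 289)
143^136 ≡ 288 (mod 289)
143^272 ≡ 1 (mod 289) ✓
So ord_289(143) = 272.

272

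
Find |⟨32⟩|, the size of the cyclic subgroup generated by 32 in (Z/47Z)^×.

23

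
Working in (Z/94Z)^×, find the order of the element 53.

23

ord(53) | φ(94) = φ(2)·φ(47) = 1·46 = 46 = 2 · 23.
Divisors of 46: 1, 2, 23, 46.
Evaluate successive powers at the divisors of 46:
53^1 ≡ 53
53^2 ≡ 83
53^23 ≡ 1
The smallest such exponent is 23, so the order of 53 is 23.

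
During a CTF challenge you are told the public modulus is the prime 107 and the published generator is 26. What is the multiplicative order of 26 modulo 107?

106

By Lagrange's theorem, ord_107(26) divides φ(107) = 107 − 1 = 106 = 2 · 53.
Divisors of 106: 1, 2, 53, 106.
Evaluate successive powers at the divisors of 106:
26^1 ≡ 26
26^2 ≡ 34
26^53 ≡ 106
26^106 ≡ 1
Hence ord(26) = 106.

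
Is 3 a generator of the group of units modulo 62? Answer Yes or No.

φ(62) = φ(2)·φ(31) = 1·30 = 30 = 2 · 3 · 5.
Test 3^(30/q) mod 62 for each prime factor q of 30:
3^15 ≡ 61 (mod 62)  [q = 2: ≢ 1 ✓]
3^10 ≡ 25 (mod 62)  [q = 3: ≢ 1 ✓]
3^6 ≡ 47 (mod 62)  [q = 5: ≢ 1 ✓]
None equal 1, so ord_62(3) = 30: 3 is a primitive root.

Yes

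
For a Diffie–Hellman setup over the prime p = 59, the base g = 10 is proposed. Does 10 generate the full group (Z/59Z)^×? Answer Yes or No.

Yes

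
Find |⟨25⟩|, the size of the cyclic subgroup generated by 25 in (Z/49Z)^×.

Since 25 ∈ (Z/49Z)^×, its order divides φ(49) = φ(7^2) = 7·(7−1) = 42 = 2 · 3 · 7.
Divisors of 42: 1, 2, 3, 6, 7, 14, 21, 42.
Evaluate successive powers at the divisors of 42:
25^1 ≡ 25 (mod 49)
25^2 ≡ 37 (mod 49)
25^3 ≡ 43 (mod 49)
25^6 ≡ 36 (mod 49)
25^7 ≡ 18 (mod 49)
25^14 ≡ 30 (mod 49)
25^21 ≡ 1 (mod 49) ✓
Therefore the multiplicative order of 25 modulo 49 is 21.

21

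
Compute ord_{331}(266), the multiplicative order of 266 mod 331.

55

By Lagrange's theorem, ord_331(266) divides φ(331) = 331 − 1 = 330 = 2 · 3 · 5 · 11.
Divisors of 330: 1, 2, 3, 5, 6, 10, 11, 15, 22, 30, 33, 55, 66, 110, 165, 330.
Compute 266^d (mod 331) for the divisors d until we hit 1:
266^1 ≡ 266 (mod 331)
266^2 ≡ 253 (mod 331)
266^3 ≡ 105 (mod 331)
266^5 ≡ 85 (mod 331)
266^6 ≡ 102 (mod 331)
266^10 ≡ 274 (mod 331)
266^11 ≡ 64 (mod 331)
266^15 ≡ 120 (mod 331)
266^22 ≡ 124 (mod 331)
266^30 ≡ 167 (mod 331)
266^33 ≡ 323 (mod 331)
266^55 ≡ 1 (mod 331) ✓
Therefore the multiplicative order of 266 modulo 331 is 55.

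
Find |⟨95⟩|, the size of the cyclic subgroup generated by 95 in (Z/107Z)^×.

106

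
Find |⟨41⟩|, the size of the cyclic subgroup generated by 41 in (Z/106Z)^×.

By Lagrange's theorem, ord_106(41) divides φ(106) = φ(2)·φ(53) = 1·52 = 52 = 2^2 · 13.
Divisors of 52: 1, 2, 4, 13, 26, 52.
Test each divisor d:
41^1 ≡ 41 (mod 106)
41^2 ≡ 91 (mod 106)
41^4 ≡ 13 (mod 106)
41^13 ≡ 83 (mod 106)
41^26 ≡ 105 (mod 106)
41^52 ≡ 1 (mod 106) ✓
Hence ord(41) = 52.

52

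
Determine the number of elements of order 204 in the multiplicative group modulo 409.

64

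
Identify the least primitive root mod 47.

φ(47) = 47 − 1 = 46 = 2 · 23.
g is a primitive root iff g^(46/q) ≢ 1 (mod 47) for each prime q ∈ {2, 23}.
g = 2: 2^23 ≡ 1 — hits 1, so not a primitive root.
g = 3: 3^23 ≡ 1 — hits 1, so not a primitive root.
g = 4: 4^23 ≡ 1 — hits 1, so not a primitive root.
g = 5: 5^23 ≡ 46; 5^2 ≡ 25 — none is 1, so 5 is a primitive root.
Hence the least primitive root of 47 is 5.

5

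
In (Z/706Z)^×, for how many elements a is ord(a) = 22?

φ(706) = φ(2)·φ(353) = 1·352 = 352 = 2^5 · 11.
In a cyclic group of order 352, there are φ(d) elements of order d for each divisor d of 352, and zero for non-divisors.
22 = 2 · 11 divides 352, and φ(22) = 10.

10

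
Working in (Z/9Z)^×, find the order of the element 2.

ord(2) | φ(9) = φ(3^2) = 3·(3−1) = 6 = 2 · 3.
Divisors of 6: 1, 2, 3, 6.
Check 2^d mod 9 for each divisor in increasing order:
2^1 ≡ 2 (mod 9)
2^2 ≡ 4 (mod 9)
2^3 ≡ 8 (mod 9)
2^6 ≡ 1 (mod 9) ✓
The smallest such exponent is 6, so the order of 2 is 6.

6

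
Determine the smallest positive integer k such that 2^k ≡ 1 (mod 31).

5

ord(2) | φ(31) = 31 − 1 = 30 = 2 · 3 · 5.
Divisors of 30: 1, 2, 3, 5, 6, 10, 15, 30.
Check 2^d mod 31 for each divisor in increasing order:
2^1 ≡ 2
2^2 ≡ 4
2^3 ≡ 8
2^5 ≡ 1
Therefore the multiplicative order of 2 modulo 31 is 5.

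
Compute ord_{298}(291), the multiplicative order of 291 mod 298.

By Lagrange's theorem, ord_298(291) divides φ(298) = φ(2)·φ(149) = 1·148 = 148 = 2^2 · 37.
Divisors of 148: 1, 2, 4, 37, 74, 148.
Evaluate successive powers at the divisors of 148:
291^1 ≡ 291 (mod 298)
291^2 ≡ 49 (mod 298)
291^4 ≡ 17 (mod 298)
291^37 ≡ 1 (mod 298) ✓
Therefore the multiplicative order of 291 modulo 298 is 37.

37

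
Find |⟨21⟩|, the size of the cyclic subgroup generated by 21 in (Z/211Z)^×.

15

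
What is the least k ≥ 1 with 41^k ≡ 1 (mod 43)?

7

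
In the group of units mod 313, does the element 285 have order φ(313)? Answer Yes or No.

φ(313) = 313 − 1 = 312 = 2^3 · 3 · 13.
It suffices to check that the order of 285 is not a proper divisor of 312: compute 285^(312/q) for q ∈ {2, 3, 13}.
285^156 ≡ 312 (mod 313)  [q = 2: ≢ 1 ✓]
285^104 ≡ 98 (mod 313)  [q = 3: ≢ 1 ✓]
285^24 ≡ 277 (mod 313)  [q = 13: ≢ 1 ✓]
None equal 1, so ord_313(285) = 312: 285 is a primitive root.

Yes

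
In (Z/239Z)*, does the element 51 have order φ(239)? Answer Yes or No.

No

φ(239) = 239 − 1 = 238 = 2 · 7 · 17.
It suffices to check that the order of 51 is not a proper divisor of 238: compute 51^(238/q) for q ∈ {2, 7, 17}.
51^119 ≡ 1 (mod 239)  [q = 2: ≡ 1 ✗]
51^34 ≡ 1 (mod 239)  [q = 7: ≡ 1 ✗]
51^14 ≡ 40 (mod 239)  [q = 17: ≢ 1 ✓]
51^119 ≡ 1 shows ord(51) | 119, strictly less than φ(239); not a primitive root.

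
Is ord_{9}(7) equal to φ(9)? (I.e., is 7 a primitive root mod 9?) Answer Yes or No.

No

φ(9) = φ(3^2) = 3·(3−1) = 6 = 2 · 3.
Test 7^(6/q) mod 9 for each prime factor q of 6:
7^3 ≡ 1 (mod 9)  [q = 2: ≡ 1 ✗]
7^2 ≡ 4 (mod 9)  [q = 3: ≢ 1 ✓]
The check at q = 2 fails, so 7 generates a proper subgroup.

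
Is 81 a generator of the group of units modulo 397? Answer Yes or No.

No

φ(397) = 397 − 1 = 396 = 2^2 · 3^2 · 11.
It suffices to check that the order of 81 is not a proper divisor of 396: compute 81^(396/q) for q ∈ {2, 3, 11}.
81^198 ≡ 1 (mod 397)  [q = 2: ≡ 1 ✗]
81^132 ≡ 34 (mod 397)  [q = 3: ≢ 1 ✓]
81^36 ≡ 333 (mod 397)  [q = 11: ≢ 1 ✓]
81^198 ≡ 1 shows ord(81) | 198, strictly less than φ(397); not a primitive root.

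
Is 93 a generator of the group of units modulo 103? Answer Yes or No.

φ(103) = 103 − 1 = 102 = 2 · 3 · 17.
93 is a primitive root mod 103 iff 93^(φ(103)/q) ≢ 1 for every prime q | φ(103), i.e. q ∈ {2, 3, 17}.
93^51 ≡ 1 (mod 103)  [q = 2: ≡ 1 ✗]
93^34 ≡ 1 (mod 103)  [q = 3: ≡ 1 ✗]
93^6 ≡ 76 (mod 103)  [q = 17: ≢ 1 ✓]
93^51 ≡ 1 shows ord(93) | 51, strictly less than φ(103); not a primitive root.

No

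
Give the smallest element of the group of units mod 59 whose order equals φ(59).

φ(59) = 59 − 1 = 58 = 2 · 29.
g is a primitive root iff g^(58/q) ≢ 1 (mod 59) for each prime q ∈ {2, 29}.
g = 2: 2^29 ≡ 58; 2^2 ≡ 4 — none is 1, so 2 is a primitive root.
Hence the least primitive root of 59 is 2.

2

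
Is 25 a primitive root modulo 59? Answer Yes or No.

φ(59) = 59 − 1 = 58 = 2 · 29.
An element g generates (Z/59Z)^× iff g^(58/q) ≢ 1 (mod 59) for each prime q ∈ {2, 29}.
25^29 ≡ 1 (mod 59)  [q = 2: ≡ 1 ✗]
25^2 ≡ 35 (mod 59)  [q = 29: ≢ 1 ✓]
Since 25^29 ≡ 1, the order of 25 divides 29 < 58, so 25 is not a primitive root.

No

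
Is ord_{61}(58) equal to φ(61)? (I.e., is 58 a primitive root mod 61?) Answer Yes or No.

φ(61) = 61 − 1 = 60 = 2^2 · 3 · 5.
It suffices to check that the order of 58 is not a proper divisor of 60: compute 58^(60/q) for q ∈ {2, 3, 5}.
58^30 ≡ 1 (mod 61)  [q = 2: ≡ 1 ✗]
58^20 ≡ 1 (mod 61)  [q = 3: ≡ 1 ✗]
58^12 ≡ 9 (mod 61)  [q = 5: ≢ 1 ✓]
The check at q = 2 fails, so 58 generates a proper subgroup.

No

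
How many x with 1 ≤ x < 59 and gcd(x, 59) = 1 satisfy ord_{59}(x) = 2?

φ(59) = 59 − 1 = 58 = 2 · 29.
Since (Z/59Z)^× is cyclic of order 58, the number of elements of order d is φ(d) when d | 58 and 0 otherwise.
2 | 58, and φ(2) = 2 − 1 = 1.

1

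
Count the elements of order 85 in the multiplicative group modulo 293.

0

φ(293) = 293 − 1 = 292 = 2^2 · 73.
Since (Z/293Z)^× is cyclic of order 292, the number of elements of order d is φ(d) when d | 292 and 0 otherwise.
Since 85 ∤ 292, the count is 0.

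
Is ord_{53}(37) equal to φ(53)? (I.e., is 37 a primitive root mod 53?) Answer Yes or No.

No

φ(53) = 53 − 1 = 52 = 2^2 · 13.
Test 37^(52/q) mod 53 for each prime factor q of 52:
37^26 ≡ 1 (mod 53)  [q = 2: ≡ 1 ✗]
37^4 ≡ 28 (mod 53)  [q = 13: ≢ 1 ✓]
Since 37^26 ≡ 1, the order of 37 divides 26 < 52, so 37 is not a primitive root.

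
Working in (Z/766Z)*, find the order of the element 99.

ord(99) | φ(766) = φ(2)·φ(383) = 1·382 = 382 = 2 · 191.
Divisors of 382: 1, 2, 191, 382.
Check 99^d mod 766 for each divisor in increasing order:
99^1 ≡ 99 (mod 766)
99^2 ≡ 609 (mod 766)
99^191 ≡ 765 (mod 766)
99^382 ≡ 1 (mod 766) ✓
Therefore the multiplicative order of 99 modulo 766 is 382.

382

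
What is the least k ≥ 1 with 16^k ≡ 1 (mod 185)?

The order of 16 must divide φ(185) = φ(5·37) = (5−1)·(37−1) = 4·36 = 144 = 2^4 · 3^2.
Divisors of 144: 1, 2, 3, 4, 6, 8, 9, 12, 16, 18, 24, 36, 48, 72, 144.
Check 16^d mod 185 for each divisor in increasing order:
16^1 ≡ 16 (mod 185)
16^2 ≡ 71 (mod 185)
16^3 ≡ 26 (mod 185)
16^4 ≡ 46 (mod 185)
16^6 ≡ 121 (mod 185)
16^8 ≡ 81 (mod 185)
16^9 ≡ 1 (mod 185) ✓
The smallest such exponent is 9, so the order of 16 is 9.

9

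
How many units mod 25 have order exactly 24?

φ(25) = φ(5^2) = 5·(5−1) = 20 = 2^2 · 5.
In a cyclic group of order 20, there are φ(d) elements of order d for each divisor d of 20, and zero for non-divisors.
24 does not divide 20, so no element of (Z/25Z)^× has order 24.

0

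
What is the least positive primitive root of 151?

φ(151) = 151 − 1 = 150 = 2 · 3 · 5^2.
g is a primitive root iff g^(150/q) ≢ 1 (mod 151) for each prime q ∈ {2, 3, 5}.
g = 2: 2^75 ≡ 1 — hits 1, so not a primitive root.
g = 3: 3^75 ≡ 150; 3^50 ≡ 1 — hits 1, so not a primitive root.
g = 4: 4^75 ≡ 1 — hits 1, so not a primitive root.
g = 5: 5^75 ≡ 1 — hits 1, so not a primitive root.
g = 6: 6^75 ≡ 150; 6^50 ≡ 32; 6^30 ≡ 59 — none is 1, so 6 is a primitive root.
So 6 is the smallest generator of (Z/151Z)^×.

6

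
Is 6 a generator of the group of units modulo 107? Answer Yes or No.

Yes

φ(107) = 107 − 1 = 106 = 2 · 53.
It suffices to check that the order of 6 is not a proper divisor of 106: compute 6^(106/q) for q ∈ {2, 53}.
6^53 ≡ 106 (mod 107)  [q = 2: ≢ 1 ✓]
6^2 ≡ 36 (mod 107)  [q = 53: ≢ 1 ✓]
All checks pass, so 6 has order 106 and is a primitive root modulo 107.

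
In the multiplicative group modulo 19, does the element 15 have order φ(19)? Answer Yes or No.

Yes

φ(19) = 19 − 1 = 18 = 2 · 3^2.
Test 15^(18/q) mod 19 for each prime factor q of 18:
15^9 ≡ 18 (mod 19)  [q = 2: ≢ 1 ✓]
15^6 ≡ 11 (mod 19)  [q = 3: ≢ 1 ✓]
Every test exponent gives a nontrivial residue, hence 15 generates the full group.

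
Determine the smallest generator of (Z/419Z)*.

2

φ(419) = 419 − 1 = 418 = 2 · 11 · 19.
g is a primitive root iff g^(418/q) ≢ 1 (mod 419) for each prime q ∈ {2, 11, 19}.
g = 2: 2^209 ≡ 418; 2^38 ≡ 334; 2^22 ≡ 114 — none is 1, so 2 is a primitive root.
The smallest primitive root modulo 419 is 2.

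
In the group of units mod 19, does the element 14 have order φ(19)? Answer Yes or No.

Yes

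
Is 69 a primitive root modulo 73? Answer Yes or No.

φ(73) = 73 − 1 = 72 = 2^3 · 3^2.
Test 69^(72/q) mod 73 for each prime factor q of 72:
69^36 ≡ 1 (mod 73)  [q = 2: ≡ 1 ✗]
69^24 ≡ 8 (mod 73)  [q = 3: ≢ 1 ✓]
Since 69^36 ≡ 1, the order of 69 divides 36 < 72, so 69 is not a primitive root.

No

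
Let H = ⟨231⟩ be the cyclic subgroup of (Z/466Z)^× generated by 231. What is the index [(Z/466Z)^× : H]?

ord(231) | φ(466) = φ(2)·φ(233) = 1·232 = 232 = 2^3 · 29.
Divisors of 232: 1, 2, 4, 8, 29, 58, 116, 232.
Compute 231^d (mod 466) for the divisors d until we hit 1:
231^1 ≡ 231 (mod 466)
231^2 ≡ 237 (mod 466)
231^4 ≡ 249 (mod 466)
231^8 ≡ 23 (mod 466)
231^29 ≡ 465 (mod 466)
231^58 ≡ 1 (mod 466) ✓
Thus |⟨231⟩| = ord(231) = 58.
[(Z/466Z)^× : ⟨231⟩] = 232/58 = 4.

4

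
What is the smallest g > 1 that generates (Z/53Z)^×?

φ(53) = 53 − 1 = 52 = 2^2 · 13.
g is a primitive root iff g^(52/q) ≢ 1 (mod 53) for each prime q ∈ {2, 13}.
g = 2: 2^26 ≡ 52; 2^4 ≡ 16 — none is 1, so 2 is a primitive root.
The smallest primitive root modulo 53 is 2.

2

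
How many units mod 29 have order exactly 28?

12

φ(29) = 29 − 1 = 28 = 2^2 · 7.
Since (Z/29Z)^× is cyclic of order 28, the number of elements of order d is φ(d) when d | 28 and 0 otherwise.
28 = 2^2 · 7 divides 28, and φ(28) = 12.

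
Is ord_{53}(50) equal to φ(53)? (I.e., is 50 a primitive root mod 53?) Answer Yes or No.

Yes

φ(53) = 53 − 1 = 52 = 2^2 · 13.
It suffices to check that the order of 50 is not a proper divisor of 52: compute 50^(52/q) for q ∈ {2, 13}.
50^26 ≡ 52 (mod 53)  [q = 2: ≢ 1 ✓]
50^4 ≡ 28 (mod 53)  [q = 13: ≢ 1 ✓]
All checks pass, so 50 has order 52 and is a primitive root modulo 53.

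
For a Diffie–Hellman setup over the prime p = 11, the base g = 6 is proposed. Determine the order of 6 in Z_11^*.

ord(6) | φ(11) = 11 − 1 = 10 = 2 · 5.
Divisors of 10: 1, 2, 5, 10.
Test each divisor d:
6^1 ≡ 6 (mod 11)
6^2 ≡ 3 (mod 11)
6^5 ≡ 10 (mod 11)
6^10 ≡ 1 (mod 11) ✓
Therefore the multiplicative order of 6 modulo 11 is 10.

10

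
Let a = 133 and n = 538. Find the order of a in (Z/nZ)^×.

134

Since 133 ∈ (Z/538Z)^×, its order divides φ(538) = φ(2)·φ(269) = 1·268 = 268 = 2^2 · 67.
Divisors of 268: 1, 2, 4, 67, 134, 268.
Compute 133^d (mod 538) for the divisors d until we hit 1:
133^1 ≡ 133 (mod 538)
133^2 ≡ 473 (mod 538)
133^4 ≡ 459 (mod 538)
133^67 ≡ 537 (mod 538)
133^134 ≡ 1 (mod 538) ✓
Hence ord(133) = 134.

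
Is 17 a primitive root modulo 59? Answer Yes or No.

φ(59) = 59 − 1 = 58 = 2 · 29.
17 is a primitive root mod 59 iff 17^(φ(59)/q) ≢ 1 for every prime q | φ(59), i.e. q ∈ {2, 29}.
17^29 ≡ 1 (mod 59)  [q = 2: ≡ 1 ✗]
17^2 ≡ 53 (mod 59)  [q = 29: ≢ 1 ✓]
17^29 ≡ 1 shows ord(17) | 29, strictly less than φ(59); not a primitive root.

No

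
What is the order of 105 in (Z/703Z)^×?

The order of 105 must divide φ(703) = φ(19·37) = (19−1)·(37−1) = 18·36 = 648 = 2^3 · 3^4.
Divisors of 648: 1, 2, 3, 4, 6, 8, 9, 12, 18, 24, 27, 36, 54, 72, 81, 108, 162, 216, 324, 648.
Evaluate successive powers at the divisors of 648:
105^1 ≡ 105 (mod 703)
105^2 ≡ 480 (mod 703)
105^3 ≡ 487 (mod 703)
105^4 ≡ 519 (mod 703)
105^6 ≡ 258 (mod 703)
105^8 ≡ 112 (mod 703)
105^9 ≡ 512 (mod 703)
105^12 ≡ 482 (mod 703)
105^18 ≡ 628 (mod 703)
105^24 ≡ 334 (mod 703)
105^27 ≡ 265 (mod 703)
105^36 ≡ 1 (mod 703) ✓
Therefore the multiplicative order of 105 modulo 703 is 36.

36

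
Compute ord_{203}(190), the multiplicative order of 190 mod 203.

7

By Lagrange's theorem, ord_203(190) divides φ(203) = φ(7·29) = (7−1)·(29−1) = 6·28 = 168 = 2^3 · 3 · 7.
Divisors of 168: 1, 2, 3, 4, 6, 7, 8, 12, 14, 21, 24, 28, 42, 56, 84, 168.
Check 190^d mod 203 for each divisor in increasing order:
190^1 ≡ 190
190^2 ≡ 169
190^3 ≡ 36
190^4 ≡ 141
190^6 ≡ 78
190^7 ≡ 1
Therefore the multiplicative order of 190 modulo 203 is 7.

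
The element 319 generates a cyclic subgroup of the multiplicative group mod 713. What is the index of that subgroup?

ord(319) | φ(713) = φ(23·31) = (23−1)·(31−1) = 22·30 = 660 = 2^2 · 3 · 5 · 11.
Divisors of 660: 1, 2, 3, 4, 5, 6, 10, 11, 12, 15, 20, 22, 30, 33, 44, 55, 60, 66, 110, 132, 165, 220, 330, 660.
Evaluate successive powers at the divisors of 660:
319^1 ≡ 319 (mod 713)
319^2 ≡ 515 (mod 713)
319^3 ≡ 295 (mod 713)
319^4 ≡ 702 (mod 713)
319^5 ≡ 56 (mod 713)
319^6 ≡ 39 (mod 713)
319^10 ≡ 284 (mod 713)
319^11 ≡ 45 (mod 713)
319^12 ≡ 95 (mod 713)
319^15 ≡ 218 (mod 713)
319^20 ≡ 87 (mod 713)
319^22 ≡ 599 (mod 713)
319^30 ≡ 466 (mod 713)
319^33 ≡ 574 (mod 713)
319^44 ≡ 162 (mod 713)
319^55 ≡ 160 (mod 713)
319^60 ≡ 404 (mod 713)
319^66 ≡ 70 (mod 713)
319^110 ≡ 645 (mod 713)
319^132 ≡ 622 (mod 713)
319^165 ≡ 528 (mod 713)
319^220 ≡ 346 (mod 713)
319^330 ≡ 1 (mod 713) ✓
The order of 319 is 330, so the subgroup it generates has 330 elements.
Index = |(Z/713Z)^×| / |⟨319⟩| = 660 / 330 = 2.

2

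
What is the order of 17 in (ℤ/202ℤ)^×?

ord(17) | φ(202) = φ(2)·φ(101) = 1·100 = 100 = 2^2 · 5^2.
Divisors of 100: 1, 2, 4, 5, 10, 20, 25, 50, 100.
Compute 17^d (mod 202) for the divisors d until we hit 1:
17^1 ≡ 17 (mod 202)
17^2 ≡ 87 (mod 202)
17^4 ≡ 95 (mod 202)
17^5 ≡ 201 (mod 202)
17^10 ≡ 1 (mod 202) ✓
The smallest such exponent is 10, so the order of 17 is 10.

10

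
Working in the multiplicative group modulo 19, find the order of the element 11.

The order of 11 must divide φ(19) = 19 − 1 = 18 = 2 · 3^2.
Divisors of 18: 1, 2, 3, 6, 9, 18.
Test each divisor d:
11^1 ≡ 11
11^2 ≡ 7
11^3 ≡ 1
The smallest such exponent is 3, so the order of 11 is 3.

3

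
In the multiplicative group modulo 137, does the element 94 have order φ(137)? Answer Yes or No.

Yes

φ(137) = 137 − 1 = 136 = 2^3 · 17.
It suffices to check that the order of 94 is not a proper divisor of 136: compute 94^(136/q) for q ∈ {2, 17}.
94^68 ≡ 136 (mod 137)  [q = 2: ≢ 1 ✓]
94^8 ≡ 60 (mod 137)  [q = 17: ≢ 1 ✓]
All checks pass, so 94 has order 136 and is a primitive root modulo 137.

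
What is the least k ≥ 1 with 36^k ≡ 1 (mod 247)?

By Lagrange's theorem, ord_247(36) divides φ(247) = φ(13·19) = (13−1)·(19−1) = 12·18 = 216 = 2^3 · 3^3.
Divisors of 216: 1, 2, 3, 4, 6, 8, 9, 12, 18, 24, 27, 36, 54, 72, 108, 216.
Check 36^d mod 247 for each divisor in increasing order:
36^1 ≡ 36
36^2 ≡ 61
36^3 ≡ 220
36^4 ≡ 16
36^6 ≡ 235
36^8 ≡ 9
36^9 ≡ 77
36^12 ≡ 144
36^18 ≡ 1
So ord_247(36) = 18.

18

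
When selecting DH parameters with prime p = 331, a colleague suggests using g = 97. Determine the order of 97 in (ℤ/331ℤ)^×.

By Lagrange's theorem, ord_331(97) divides φ(331) = 331 − 1 = 330 = 2 · 3 · 5 · 11.
Divisors of 330: 1, 2, 3, 5, 6, 10, 11, 15, 22, 30, 33, 55, 66, 110, 165, 330.
Test each divisor d:
97^1 ≡ 97 (mod 331)
97^2 ≡ 141 (mod 331)
97^3 ≡ 106 (mod 331)
97^5 ≡ 51 (mod 331)
97^6 ≡ 313 (mod 331)
97^10 ≡ 284 (mod 331)
97^11 ≡ 75 (mod 331)
97^15 ≡ 251 (mod 331)
97^22 ≡ 329 (mod 331)
97^30 ≡ 111 (mod 331)
97^33 ≡ 181 (mod 331)
97^55 ≡ 300 (mod 331)
97^66 ≡ 323 (mod 331)
97^110 ≡ 299 (mod 331)
97^165 ≡ 330 (mod 331)
97^330 ≡ 1 (mod 331) ✓
So ord_331(97) = 330.

330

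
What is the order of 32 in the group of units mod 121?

By Lagrange's theorem, ord_121(32) divides φ(121) = φ(11^2) = 11·(11−1) = 110 = 2 · 5 · 11.
Divisors of 110: 1, 2, 5, 10, 11, 22, 55, 110.
Compute 32^d (mod 121) for the divisors d until we hit 1:
32^1 ≡ 32 (mod 121)
32^2 ≡ 56 (mod 121)
32^5 ≡ 43 (mod 121)
32^10 ≡ 34 (mod 121)
32^11 ≡ 120 (mod 121)
32^22 ≡ 1 (mod 121) ✓
The smallest such exponent is 22, so the order of 32 is 22.

22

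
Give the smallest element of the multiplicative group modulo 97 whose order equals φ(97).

5

φ(97) = 97 − 1 = 96 = 2^5 · 3.
g is a primitive root iff g^(96/q) ≢ 1 (mod 97) for each prime q ∈ {2, 3}.
g = 2: 2^48 ≡ 1 — hits 1, so not a primitive root.
g = 3: 3^48 ≡ 1 — hits 1, so not a primitive root.
g = 4: 4^48 ≡ 1 — hits 1, so not a primitive root.
g = 5: 5^48 ≡ 96; 5^32 ≡ 35 — none is 1, so 5 is a primitive root.
The smallest primitive root modulo 97 is 5.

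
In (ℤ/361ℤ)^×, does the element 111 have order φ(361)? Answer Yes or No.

φ(361) = φ(19^2) = 19·(19−1) = 342 = 2 · 3^2 · 19.
Test 111^(342/q) mod 361 for each prime factor q of 342:
111^171 ≡ 1 (mod 361)  [q = 2: ≡ 1 ✗]
111^114 ≡ 292 (mod 361)  [q = 3: ≢ 1 ✓]
111^18 ≡ 20 (mod 361)  [q = 19: ≢ 1 ✓]
Since 111^171 ≡ 1, the order of 111 divides 171 < 342, so 111 is not a primitive root.

No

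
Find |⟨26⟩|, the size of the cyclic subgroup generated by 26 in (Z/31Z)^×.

By Lagrange's theorem, ord_31(26) divides φ(31) = 31 − 1 = 30 = 2 · 3 · 5.
Divisors of 30: 1, 2, 3, 5, 6, 10, 15, 30.
Compute 26^d (mod 31) for the divisors d until we hit 1:
26^1 ≡ 26 (mod 31)
26^2 ≡ 25 (mod 31)
26^3 ≡ 30 (mod 31)
26^5 ≡ 6 (mod 31)
26^6 ≡ 1 (mod 31) ✓
Therefore the multiplicative order of 26 modulo 31 is 6.

6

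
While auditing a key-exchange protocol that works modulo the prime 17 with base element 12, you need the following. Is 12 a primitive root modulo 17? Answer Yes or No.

Yes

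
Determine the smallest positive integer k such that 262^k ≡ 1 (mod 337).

The order of 262 must divide φ(337) = 337 − 1 = 336 = 2^4 · 3 · 7.
Divisors of 336: 1, 2, 3, 4, 6, 7, 8, 12, 14, 16, 21, 24, 28, 42, 48, 56, 84, 112, 168, 336.
Test each divisor d:
262^1 ≡ 262 (mod 337)
262^2 ≡ 233 (mod 337)
262^3 ≡ 49 (mod 337)
262^4 ≡ 32 (mod 337)
262^6 ≡ 42 (mod 337)
262^7 ≡ 220 (mod 337)
262^8 ≡ 13 (mod 337)
262^12 ≡ 79 (mod 337)
262^14 ≡ 209 (mod 337)
262^16 ≡ 169 (mod 337)
262^21 ≡ 148 (mod 337)
262^24 ≡ 175 (mod 337)
262^28 ≡ 208 (mod 337)
262^42 ≡ 336 (mod 337)
262^48 ≡ 295 (mod 337)
262^56 ≡ 128 (mod 337)
262^84 ≡ 1 (mod 337) ✓
Therefore the multiplicative order of 262 modulo 337 is 84.

84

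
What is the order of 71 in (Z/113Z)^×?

ord(71) | φ(113) = 113 − 1 = 112 = 2^4 · 7.
Divisors of 112: 1, 2, 4, 7, 8, 14, 16, 28, 56, 112.
Evaluate successive powers at the divisors of 112:
71^1 ≡ 71 (mod 113)
71^2 ≡ 69 (mod 113)
71^4 ≡ 15 (mod 113)
71^7 ≡ 35 (mod 113)
71^8 ≡ 112 (mod 113)
71^14 ≡ 95 (mod 113)
71^16 ≡ 1 (mod 113) ✓
So ord_113(71) = 16.

16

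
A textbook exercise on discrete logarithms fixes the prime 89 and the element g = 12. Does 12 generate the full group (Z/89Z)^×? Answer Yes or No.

No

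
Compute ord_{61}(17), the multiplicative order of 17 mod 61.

ord(17) | φ(61) = 61 − 1 = 60 = 2^2 · 3 · 5.
Divisors of 60: 1, 2, 3, 4, 5, 6, 10, 12, 15, 20, 30, 60.
Test each divisor d:
17^1 ≡ 17 (mod 61)
17^2 ≡ 45 (mod 61)
17^3 ≡ 33 (mod 61)
17^4 ≡ 12 (mod 61)
17^5 ≡ 21 (mod 61)
17^6 ≡ 52 (mod 61)
17^10 ≡ 14 (mod 61)
17^12 ≡ 20 (mod 61)
17^15 ≡ 50 (mod 61)
17^20 ≡ 13 (mod 61)
17^30 ≡ 60 (mod 61)
17^60 ≡ 1 (mod 61) ✓
Therefore the multiplicative order of 17 modulo 61 is 60.

60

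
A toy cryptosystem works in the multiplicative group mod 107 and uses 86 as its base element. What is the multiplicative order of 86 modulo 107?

ord(86) | φ(107) = 107 − 1 = 106 = 2 · 53.
Divisors of 106: 1, 2, 53, 106.
Compute 86^d (mod 107) for the divisors d until we hit 1:
86^1 ≡ 86 (mod 107)
86^2 ≡ 13 (mod 107)
86^53 ≡ 1 (mod 107) ✓
The smallest such exponent is 53, so the order of 86 is 53.

53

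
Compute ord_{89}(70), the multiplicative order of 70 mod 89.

The order of 70 must divide φ(89) = 89 − 1 = 88 = 2^3 · 11.
Divisors of 88: 1, 2, 4, 8, 11, 22, 44, 88.
Compute 70^d (mod 89) for the divisors d until we hit 1:
70^1 ≡ 70 (mod 89)
70^2 ≡ 5 (mod 89)
70^4 ≡ 25 (mod 89)
70^8 ≡ 2 (mod 89)
70^11 ≡ 77 (mod 89)
70^22 ≡ 55 (mod 89)
70^44 ≡ 88 (mod 89)
70^88 ≡ 1 (mod 89) ✓
So ord_89(70) = 88.

88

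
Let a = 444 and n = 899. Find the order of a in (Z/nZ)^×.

The order of 444 must divide φ(899) = φ(29·31) = (29−1)·(31−1) = 28·30 = 840 = 2^3 · 3 · 5 · 7.
Divisors of 840: 1, 2, 3, 4, 5, 6, 7, 8, 10, 12, 14, 15, 20, 21, 24, 28, 30, 35, 40, 42, 56, 60, 70, 84, 105, 120, 140, 168, 210, 280, 420, 840.
Test each divisor d:
444^1 ≡ 444 (mod 899)
444^2 ≡ 255 (mod 899)
444^3 ≡ 845 (mod 899)
444^4 ≡ 297 (mod 899)
444^5 ≡ 614 (mod 899)
444^6 ≡ 219 (mod 899)
444^7 ≡ 144 (mod 899)
444^8 ≡ 107 (mod 899)
444^10 ≡ 315 (mod 899)
444^12 ≡ 314 (mod 899)
444^14 ≡ 59 (mod 899)
444^15 ≡ 125 (mod 899)
444^20 ≡ 335 (mod 899)
444^21 ≡ 405 (mod 899)
444^24 ≡ 605 (mod 899)
444^28 ≡ 784 (mod 899)
444^30 ≡ 342 (mod 899)
444^35 ≡ 521 (mod 899)
444^40 ≡ 749 (mod 899)
444^42 ≡ 407 (mod 899)
444^56 ≡ 639 (mod 899)
444^60 ≡ 94 (mod 899)
444^70 ≡ 842 (mod 899)
444^84 ≡ 233 (mod 899)
444^105 ≡ 869 (mod 899)
444^120 ≡ 745 (mod 899)
444^140 ≡ 552 (mod 899)
444^168 ≡ 349 (mod 899)
444^210 ≡ 1 (mod 899) ✓
Therefore the multiplicative order of 444 modulo 899 is 210.

210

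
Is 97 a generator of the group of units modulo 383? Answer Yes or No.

φ(383) = 383 − 1 = 382 = 2 · 191.
It suffices to check that the order of 97 is not a proper divisor of 382: compute 97^(382/q) for q ∈ {2, 191}.
97^191 ≡ 382 (mod 383)  [q = 2: ≢ 1 ✓]
97^2 ≡ 217 (mod 383)  [q = 191: ≢ 1 ✓]
Every test exponent gives a nontrivial residue, hence 97 generates the full group.

Yes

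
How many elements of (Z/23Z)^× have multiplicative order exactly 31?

φ(23) = 23 − 1 = 22 = 2 · 11.
Since (Z/23Z)^× is cyclic of order 22, the number of elements of order d is φ(d) when d | 22 and 0 otherwise.
31 does not divide 22, so no element of (Z/23Z)^× has order 31.

0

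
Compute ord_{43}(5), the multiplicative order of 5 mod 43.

42

The order of 5 must divide φ(43) = 43 − 1 = 42 = 2 · 3 · 7.
Divisors of 42: 1, 2, 3, 6, 7, 14, 21, 42.
Check 5^d mod 43 for each divisor in increasing order:
5^1 ≡ 5 (mod 43)
5^2 ≡ 25 (mod 43)
5^3 ≡ 39 (mod 43)
5^6 ≡ 16 (mod 43)
5^7 ≡ 37 (mod 43)
5^14 ≡ 36 (mod 43)
5^21 ≡ 42 (mod 43)
5^42 ≡ 1 (mod 43) ✓
So ord_43(5) = 42.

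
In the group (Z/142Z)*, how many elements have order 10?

4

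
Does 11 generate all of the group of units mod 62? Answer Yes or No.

Yes

φ(62) = φ(2)·φ(31) = 1·30 = 30 = 2 · 3 · 5.
Test 11^(30/q) mod 62 for each prime factor q of 30:
11^15 ≡ 61 (mod 62)  [q = 2: ≢ 1 ✓]
11^10 ≡ 5 (mod 62)  [q = 3: ≢ 1 ✓]
11^6 ≡ 35 (mod 62)  [q = 5: ≢ 1 ✓]
Every test exponent gives a nontrivial residue, hence 11 generates the full group.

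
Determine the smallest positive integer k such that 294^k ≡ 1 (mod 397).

132

ord(294) | φ(397) = 397 − 1 = 396 = 2^2 · 3^2 · 11.
Divisors of 396: 1, 2, 3, 4, 6, 9, 11, 12, 18, 22, 33, 36, 44, 66, 99, 132, 198, 396.
Evaluate successive powers at the divisors of 396:
294^1 ≡ 294 (mod 397)
294^2 ≡ 287 (mod 397)
294^3 ≡ 214 (mod 397)
294^4 ≡ 190 (mod 397)
294^6 ≡ 141 (mod 397)
294^9 ≡ 2 (mod 397)
294^11 ≡ 177 (mod 397)
294^12 ≡ 31 (mod 397)
294^18 ≡ 4 (mod 397)
294^22 ≡ 363 (mod 397)
294^33 ≡ 334 (mod 397)
294^36 ≡ 16 (mod 397)
294^44 ≡ 362 (mod 397)
294^66 ≡ 396 (mod 397)
294^99 ≡ 63 (mod 397)
294^132 ≡ 1 (mod 397) ✓
Therefore the multiplicative order of 294 modulo 397 is 132.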